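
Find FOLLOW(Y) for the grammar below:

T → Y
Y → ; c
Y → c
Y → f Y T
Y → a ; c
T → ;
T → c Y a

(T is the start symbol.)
To compute FOLLOW(Y), find every occurrence of Y on a right-hand side N → α Y β: add FIRST(β) \ {ε}, and if β is empty or nullable also add FOLLOW(N). Iterate to a fixed point.

In T → Y: Y is at the end, add FOLLOW(T)
In Y → f Y T: Y is followed by T, add FIRST(T) \ {ε} = { ';', 'a', 'c', 'f' }
In T → c Y a: Y is followed by a, add FIRST(a) \ {ε} = { 'a' }

The FOLLOW sets referred to above (computed the same way, to a fixed point):
  FOLLOW(T) = { $, ';', 'a', 'c', 'f' }

Taking the union: FOLLOW(Y) = { $, ';', 'a', 'c', 'f' }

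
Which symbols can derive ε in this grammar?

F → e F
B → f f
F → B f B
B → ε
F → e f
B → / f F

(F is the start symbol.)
{ 'B' }

ε-productions: B → ε
So B is immediately nullable.
No further non-terminal can be added: every production for the remaining non-terminals contains a terminal or a non-nullable non-terminal.
Nullable = { 'B' }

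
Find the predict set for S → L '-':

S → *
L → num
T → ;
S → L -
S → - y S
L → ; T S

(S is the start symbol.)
{ ';', 'num' }

PREDICT(S → L '-') = (FIRST(RHS) \ {ε}) ∪ (FOLLOW(S) if ε ∈ FIRST(RHS), i.e. RHS ⇒* ε)
FIRST(L) = { ';', 'num' }
FIRST(L '-') = { ';', 'num' }
ε ∉ FIRST(L '-'), so FOLLOW(S) is not added.
PREDICT(S → L '-') = { ';', 'num' }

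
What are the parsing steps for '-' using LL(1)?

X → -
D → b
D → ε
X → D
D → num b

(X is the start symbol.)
LL(1) parsing maintains a stack (initially the start symbol over $) and the input. At each step: if the stack top is a terminal, match it against the current input token; if it is a non-terminal N, replace it with the RHS of M[N, lookahead] (the unique production whose predict set contains the lookahead).

Stack is shown with the top on the left.

Stack  Input  Action
--------------------
X $    - $    output X → -
- $    - $    match '-'
$      $      accept

The string is accepted.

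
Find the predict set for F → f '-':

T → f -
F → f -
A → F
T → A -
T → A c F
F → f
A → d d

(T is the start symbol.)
{ 'f' }

PREDICT(F → f '-') = (FIRST(RHS) \ {ε}) ∪ (FOLLOW(F) if ε ∈ FIRST(RHS), i.e. RHS ⇒* ε)
FIRST(f '-') = { 'f' }
ε ∉ FIRST(f '-'), so FOLLOW(F) is not added.
PREDICT(F → f '-') = { 'f' }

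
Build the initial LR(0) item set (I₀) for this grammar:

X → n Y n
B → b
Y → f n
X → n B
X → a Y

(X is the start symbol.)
{ [X → . a Y], [X → . n B], [X → . n Y n], [X' → . X] }

First, augment the grammar with X' → X
I₀ = CLOSURE({ [X' → . X] }):
  [X' → . X] has the dot before X: add [X → . n Y n], [X → . n B], [X → . a Y]
No further items can be added.

I₀ = { [X → . a Y], [X → . n B], [X → . n Y n], [X' → . X] }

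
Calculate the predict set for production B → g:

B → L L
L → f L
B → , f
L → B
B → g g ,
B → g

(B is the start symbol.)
PREDICT(B → g) = (FIRST(RHS) \ {ε}) ∪ (FOLLOW(B) if ε ∈ FIRST(RHS), i.e. RHS ⇒* ε)
FIRST(g) = { 'g' }
ε ∉ FIRST(g), so FOLLOW(B) is not added.
PREDICT(B → g) = { 'g' }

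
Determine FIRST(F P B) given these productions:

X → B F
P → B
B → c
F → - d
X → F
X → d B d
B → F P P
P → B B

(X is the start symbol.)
{ '-' }

FIRST sets of the non-terminals involved (from the grammar, by fixed-point iteration):
  FIRST(F) = { '-' }

To compute FIRST(F P B), process the symbols left to right:
Symbol F is a non-terminal. Add FIRST(F) \ {ε} = { '-' }
F is not nullable (ε ∉ FIRST(F)), so stop here.
FIRST(F P B) = { '-' }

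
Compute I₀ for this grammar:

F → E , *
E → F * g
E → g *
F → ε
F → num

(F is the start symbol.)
{ [E → . F * g], [E → . g *], [F → . E , *], [F → . num], [F → .], [F' → . F] }

First, augment the grammar with F' → F
I₀ = CLOSURE({ [F' → . F] }):
  [F' → . F] has the dot before F: add [F → . E , *], [F → .], [F → . num]
  [F → . E , *] has the dot before E: add [E → . F * g], [E → . g *]
No further items can be added.

I₀ = { [E → . F * g], [E → . g *], [F → . E , *], [F → . num], [F → .], [F' → . F] }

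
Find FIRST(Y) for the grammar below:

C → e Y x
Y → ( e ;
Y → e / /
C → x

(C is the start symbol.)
{ '(', 'e' }

From Y → ( e ;:
  - '(' is a terminal: add '(' and stop
From Y → e / /:
  - e is a terminal: add 'e' and stop

Collecting: FIRST(Y) = { '(', 'e' }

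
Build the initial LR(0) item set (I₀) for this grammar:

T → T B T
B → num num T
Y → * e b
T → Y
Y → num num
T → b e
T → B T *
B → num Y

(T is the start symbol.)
{ [B → . num Y], [B → . num num T], [T → . B T *], [T → . T B T], [T → . Y], [T → . b e], [T' → . T], [Y → . * e b], [Y → . num num] }

First, augment the grammar with T' → T
I₀ = CLOSURE({ [T' → . T] }):
  [T' → . T] has the dot before T: add [T → . T B T], [T → . Y], [T → . b e], [T → . B T *]
  [T → . Y] has the dot before Y: add [Y → . * e b], [Y → . num num]
  [T → . B T *] has the dot before B: add [B → . num num T], [B → . num Y]
No further items can be added.

I₀ = { [B → . num Y], [B → . num num T], [T → . B T *], [T → . T B T], [T → . Y], [T → . b e], [T' → . T], [Y → . * e b], [Y → . num num] }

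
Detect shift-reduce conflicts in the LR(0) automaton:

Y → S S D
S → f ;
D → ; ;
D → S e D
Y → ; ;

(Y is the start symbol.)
A shift-reduce conflict occurs when an LR(0) state has both:
  - a complete (reduce) item [A → α .] (dot at the end), and
  - a shift item [B → β . c γ] (dot before a terminal).

Augment with Y' → Y and build the canonical LR(0) collection (I0 = CLOSURE({[Y' → . Y]}), then GOTO on every symbol after a dot until no new states appear). It has 14 states:
  I0: { [S → . f ;], [Y → . ; ;], [Y → . S S D], [Y' → . Y] }  — shift
  I1: { [Y → ; . ;] }  — shift
  I2: { [S → . f ;], [Y → S . S D] }  — shift
  I3: { [Y' → Y .] }  — accept
  I4: { [S → f . ;] }  — shift
  I5: { [S → f ; .] }  — reduce
  I6: { [D → . ; ;], [D → . S e D], [S → . f ;], [Y → S S . D] }  — shift
  I7: { [D → ; . ;] }  — shift
  I8: { [Y → S S D .] }  — reduce
  I9: { [D → S . e D] }  — shift
  I10: { [D → . ; ;], [D → . S e D], [D → S e . D], [S → . f ;] }  — shift
  I11: { [D → S e D .] }  — reduce
  I12: { [D → ; ; .] }  — reduce
  I13: { [Y → ; ; .] }  — reduce

No state contains both a complete item and a shift item.

Answer: No shift-reduce conflicts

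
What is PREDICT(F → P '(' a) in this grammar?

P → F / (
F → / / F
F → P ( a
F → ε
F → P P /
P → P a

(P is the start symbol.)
{ '/' }

PREDICT(F → P '(' a) = (FIRST(RHS) \ {ε}) ∪ (FOLLOW(F) if ε ∈ FIRST(RHS), i.e. RHS ⇒* ε)
FIRST(P) = { '/' }
FIRST(P '(' a) = { '/' }
ε ∉ FIRST(P '(' a), so FOLLOW(F) is not added.
PREDICT(F → P '(' a) = { '/' }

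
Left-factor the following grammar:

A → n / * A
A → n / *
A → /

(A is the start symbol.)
Left-factoring transforms A → αβ₁ | αβ₂ into A → αA' and A' → β₁ | β₂
(α is the longest common prefix among the alternatives). Repeat until
no nonterminal has two alternatives with a common prefix.

Round 1: A has alternatives sharing prefix 'n / *'. Introduce A': A → n / * A'
  Add: A' → A
  Add: A' → ε

No remaining common prefixes — done.

Resulting grammar:
A → n / * A'
A' → A
A' → ε
A → /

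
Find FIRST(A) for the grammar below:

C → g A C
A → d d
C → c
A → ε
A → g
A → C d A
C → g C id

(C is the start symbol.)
{ 'c', 'd', 'g', ε }

To compute FIRST(A), examine every production with A on the left-hand side, reading each right-hand side left to right until a non-nullable symbol is reached.

FIRST sets of the other non-terminals involved (by the same procedure, iterated to a fixed point):
  FIRST(C) = { 'c', 'g' }

From A → d d:
  - d is a terminal: add 'd' and stop
From A → ε:
  - ε-production, so ε ∈ FIRST(A)
From A → g:
  - g is a terminal: add 'g' and stop
From A → C d A:
  - C is a non-terminal: add FIRST(C) \ {ε} = { 'c', 'g' }
    C is not nullable, so stop

Collecting: FIRST(A) = { 'c', 'd', 'g', ε }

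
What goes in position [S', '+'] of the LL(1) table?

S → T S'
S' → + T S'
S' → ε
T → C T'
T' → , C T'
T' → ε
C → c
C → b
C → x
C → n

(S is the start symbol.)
To find M[S', '+'], we find productions for S' where '+' is in the predict set (PREDICT(N → α) = (FIRST(α) \ {ε}) ∪ (FOLLOW(N) if α ⇒* ε)).

Relevant sets:
  FOLLOW(S') = { $ }

S' → + T S': PREDICT = { '+' }
  '+' is in predict set, so this production goes in M[S', '+']
S' → ε: PREDICT = { $ }

M[S', '+'] = S' → + T S'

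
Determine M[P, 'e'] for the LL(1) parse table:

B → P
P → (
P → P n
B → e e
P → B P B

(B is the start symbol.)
P → P n, P → B P B

To find M[P, 'e'], we find productions for P where 'e' is in the predict set (PREDICT(N → α) = (FIRST(α) \ {ε}) ∪ (FOLLOW(N) if α ⇒* ε)).

Relevant sets:
  FIRST(P) = { '(', 'e' }
  FIRST(B) = { '(', 'e' }

P → (: PREDICT = { '(' }
P → P n: PREDICT = { '(', 'e' }
  'e' is in predict set, so this production goes in M[P, 'e']
P → B P B: PREDICT = { '(', 'e' }
  'e' is in predict set, so this production goes in M[P, 'e']

M[P, 'e'] = P → P n, P → B P B  (a multiply-defined cell — the grammar is not LL(1))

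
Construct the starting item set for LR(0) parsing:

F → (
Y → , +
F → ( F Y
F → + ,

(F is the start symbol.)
{ [F → . ( F Y], [F → . (], [F → . + ,], [F' → . F] }

First, augment the grammar with F' → F
I₀ = CLOSURE({ [F' → . F] }):
  [F' → . F] has the dot before F: add [F → . (], [F → . ( F Y], [F → . + ,]
No further items can be added.

I₀ = { [F → . ( F Y], [F → . (], [F → . + ,], [F' → . F] }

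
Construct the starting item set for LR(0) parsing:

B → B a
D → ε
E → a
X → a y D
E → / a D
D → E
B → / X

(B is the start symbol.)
{ [B → . / X], [B → . B a], [B' → . B] }

First, augment the grammar with B' → B
I₀ = CLOSURE({ [B' → . B] }):
  [B' → . B] has the dot before B: add [B → . B a], [B → . / X]
No further items can be added.

I₀ = { [B → . / X], [B → . B a], [B' → . B] }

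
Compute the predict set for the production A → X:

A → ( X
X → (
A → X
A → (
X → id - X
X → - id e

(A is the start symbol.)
PREDICT(A → X) = (FIRST(RHS) \ {ε}) ∪ (FOLLOW(A) if ε ∈ FIRST(RHS), i.e. RHS ⇒* ε)
FIRST(X) = { '(', '-', 'id' }
FIRST(X) = { '(', '-', 'id' }
ε ∉ FIRST(X), so FOLLOW(A) is not added.
PREDICT(A → X) = { '(', '-', 'id' }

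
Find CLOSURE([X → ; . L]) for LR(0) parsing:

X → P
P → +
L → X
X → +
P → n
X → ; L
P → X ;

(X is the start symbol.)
{ [L → . X], [P → . +], [P → . X ;], [P → . n], [X → . +], [X → . ; L], [X → . P], [X → ; . L] }

Start with: [X → ; . L]
  [X → ; . L] has the dot before L: add [L → . X]
  [L → . X] has the dot before X: add [X → . P], [X → . +], [X → . ; L]
  [X → . P] has the dot before P: add [P → . +], [P → . n], [P → . X ;]
No further items can be added.

CLOSURE = { [L → . X], [P → . +], [P → . X ;], [P → . n], [X → . +], [X → . ; L], [X → . P], [X → ; . L] }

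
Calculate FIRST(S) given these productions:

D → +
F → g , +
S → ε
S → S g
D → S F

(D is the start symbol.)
{ 'g', ε }

From S → ε:
  - ε-production, so ε ∈ FIRST(S)
From S → S g:
  - S is the symbol being defined: contributes nothing new
    S is nullable, so continue to the next symbol
  - g is a terminal: add 'g' and stop

Collecting: FIRST(S) = { 'g', ε }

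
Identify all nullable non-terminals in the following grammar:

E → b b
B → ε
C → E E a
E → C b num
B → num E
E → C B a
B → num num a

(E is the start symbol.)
{ 'B' }

ε-productions: B → ε
So B is immediately nullable.
No further non-terminal can be added: every production for the remaining non-terminals contains a terminal or a non-nullable non-terminal.
Nullable = { 'B' }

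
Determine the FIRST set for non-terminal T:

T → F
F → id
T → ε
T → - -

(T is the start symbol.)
To compute FIRST(T), examine every production with T on the left-hand side, reading each right-hand side left to right until a non-nullable symbol is reached.

FIRST sets of the other non-terminals involved (by the same procedure, iterated to a fixed point):
  FIRST(F) = { 'id' }

From T → F:
  - F is a non-terminal: add FIRST(F) \ {ε} = { 'id' }
    F is not nullable, so stop
From T → ε:
  - ε-production, so ε ∈ FIRST(T)
From T → - -:
  - '-' is a terminal: add '-' and stop

Collecting: FIRST(T) = { '-', 'id', ε }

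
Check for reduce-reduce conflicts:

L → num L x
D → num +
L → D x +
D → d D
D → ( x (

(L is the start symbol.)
A reduce-reduce conflict occurs when an LR(0) state has two complete items [A → α .] and [B → β .] — both call for a reduction, and with no lookahead the parser cannot choose between them.

Augment with L' → L and build the canonical LR(0) collection (I0 = CLOSURE({[L' → . L]}), then GOTO on every symbol after a dot until no new states appear). It has 15 states:
  I0: { [D → . ( x (], [D → . d D], [D → . num +], [L → . D x +], [L → . num L x], [L' → . L] }  — shift
  I1: { [D → ( . x (] }  — shift
  I2: { [L → D . x +] }  — shift
  I3: { [L' → L .] }  — accept
  I4: { [D → . ( x (], [D → . d D], [D → . num +], [D → d . D] }  — shift
  I5: { [D → . ( x (], [D → . d D], [D → . num +], [D → num . +], [L → . D x +], [L → . num L x], [L → num . L x] }  — shift
  I6: { [D → num + .] }  — reduce
  I7: { [L → num L . x] }  — shift
  I8: { [L → num L x .] }  — reduce
  I9: { [D → d D .] }  — reduce
  I10: { [D → num . +] }  — shift
  I11: { [L → D x . +] }  — shift
  I12: { [L → D x + .] }  — reduce
  I13: { [D → ( x . (] }  — shift
  I14: { [D → ( x ( .] }  — reduce

No state contains more than one complete item.

Answer: No reduce-reduce conflicts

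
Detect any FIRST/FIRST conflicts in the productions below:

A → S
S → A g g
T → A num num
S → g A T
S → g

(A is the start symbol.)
FIRST sets of the non-terminals at (or reachable through a nullable prefix from) the front of some alternative:
  FIRST(A) = { 'g' }

Productions for S:
  S → A g g: FIRST = { 'g' }
  S → g A T: FIRST = { 'g' }
  S → g: FIRST = { 'g' }
A, T have only one production, so no FIRST/FIRST conflict is possible there.

Conflict for S: S → A g g and S → g A T
  Overlap: { 'g' }
Conflict for S: S → A g g and S → g
  Overlap: { 'g' }
Conflict for S: S → g A T and S → g
  Overlap: { 'g' }

Answer: Yes. S → A g g / S → g A T on { 'g' }; S → A g g / S → g on { 'g' }; S → g A T / S → g on { 'g' }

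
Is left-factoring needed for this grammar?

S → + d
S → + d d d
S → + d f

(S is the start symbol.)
Left-factoring is needed when two productions for the same non-terminal
share a common prefix on the right-hand side.

Productions for S:
  S → + d
  S → + d d d
  S → + d f

Found common prefix '+ d' in productions for S

Answer: Yes, S has productions with common prefix '+ d'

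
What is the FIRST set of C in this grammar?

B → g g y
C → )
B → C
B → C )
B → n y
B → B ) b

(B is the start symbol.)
To compute FIRST(C), examine every production with C on the left-hand side, reading each right-hand side left to right until a non-nullable symbol is reached.

From C → ):
  - ')' is a terminal: add ')' and stop

Collecting: FIRST(C) = { ')' }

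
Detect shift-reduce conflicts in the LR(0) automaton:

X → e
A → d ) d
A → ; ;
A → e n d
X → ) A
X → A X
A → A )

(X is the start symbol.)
Yes — I6: [X → e .] vs [A → e . n d]; I11: [A → A ) .] vs [A → . ; ;]; I13: [X → ) A .] vs [A → A . )]

Augment with X' → X and build the canonical LR(0) collection (I0 = CLOSURE({[X' → . X]}), then GOTO on every symbol after a dot until no new states appear). It has 17 states:
  I0: { [A → . ; ;], [A → . A )], [A → . d ) d], [A → . e n d], [X → . ) A], [X → . A X], [X → . e], [X' → . X] }  — shift
  I1: { [A → . ; ;], [A → . A )], [A → . d ) d], [A → . e n d], [X → ) . A] }  — shift
  I2: { [A → ; . ;] }  — shift
  I3: { [A → . ; ;], [A → . A )], [A → . d ) d], [A → . e n d], [A → A . )], [X → . ) A], [X → . A X], [X → . e], [X → A . X] }  — shift
  I4: { [X' → X .] }  — accept
  I5: { [A → d . ) d] }  — shift
  I6: { [A → e . n d], [X → e .] }  — shift, reduce
  I7: { [A → e n . d] }  — shift
  I8: { [A → e n d .] }  — reduce
  I9: { [A → d ) . d] }  — shift
  I10: { [A → d ) d .] }  — reduce
  I11: { [A → . ; ;], [A → . A )], [A → . d ) d], [A → . e n d], [A → A ) .], [X → ) . A] }  — shift, reduce
  I12: { [X → A X .] }  — reduce
  I13: { [A → A . )], [X → ) A .] }  — shift, reduce
  I14: { [A → e . n d] }  — shift
  I15: { [A → A ) .] }  — reduce
  I16: { [A → ; ; .] }  — reduce

I6 contains reduce item [X → e .] and shift item [A → e . n d] — shift-reduce conflict.
I11 contains reduce item [A → A ) .] and shift items [A → . ; ;], [A → . d ) d], [A → . e n d] — shift-reduce conflict.
I13 contains reduce item [X → ) A .] and shift item [A → A . )] — shift-reduce conflict.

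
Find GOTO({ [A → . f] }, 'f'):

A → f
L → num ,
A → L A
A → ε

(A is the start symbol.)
{ [A → f .] }

GOTO(I, 'f') = CLOSURE({ [A → αX.β] : [A → α.Xβ] ∈ I, X = 'f' })

Items with dot before 'f', with the dot advanced:
  [A → . f] → [A → f .]
Closure adds nothing (no advanced item has the dot before a non-terminal).

GOTO = { [A → f .] }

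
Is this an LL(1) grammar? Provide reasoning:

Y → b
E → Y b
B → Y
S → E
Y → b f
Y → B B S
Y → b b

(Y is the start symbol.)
No. Predict set conflict for Y: { 'b' }

Relevant sets:
  FIRST(B) = { 'b' }

For Y:
  PREDICT(Y → b) = { 'b' }
  PREDICT(Y → b f) = { 'b' }
  PREDICT(Y → B B S) = { 'b' }
  PREDICT(Y → b b) = { 'b' }
E, B, S have a single production, so nothing to check there.

Conflict found: Predict set conflict for Y: { 'b' }
The grammar is NOT LL(1).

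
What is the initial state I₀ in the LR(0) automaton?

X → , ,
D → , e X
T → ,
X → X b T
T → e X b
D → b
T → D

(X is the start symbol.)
First, augment the grammar with X' → X
I₀ = CLOSURE({ [X' → . X] }):
  [X' → . X] has the dot before X: add [X → . , ,], [X → . X b T]
No further items can be added.

I₀ = { [X → . , ,], [X → . X b T], [X' → . X] }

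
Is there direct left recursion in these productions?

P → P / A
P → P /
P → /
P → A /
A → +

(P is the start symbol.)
Direct left recursion occurs when N → N α for some non-terminal N (the right-hand side begins with the left-hand side itself).

P → P / A: LEFT RECURSIVE (starts with P)
P → P /: LEFT RECURSIVE (starts with P)
P → /: starts with '/'
P → A /: starts with A
A → +: starts with '+'

The grammar has direct left recursion on: P.

Answer: Yes, P is left-recursive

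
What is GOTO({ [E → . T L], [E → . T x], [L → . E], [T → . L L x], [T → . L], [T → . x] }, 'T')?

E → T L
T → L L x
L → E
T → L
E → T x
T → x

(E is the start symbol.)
{ [E → . T L], [E → . T x], [E → T . L], [E → T . x], [L → . E], [T → . L L x], [T → . L], [T → . x] }

GOTO(I, 'T') = CLOSURE({ [A → αX.β] : [A → α.Xβ] ∈ I, X = 'T' })

Items with dot before 'T', with the dot advanced:
  [E → . T L] → [E → T . L]
  [E → . T x] → [E → T . x]
Closure of the advanced items:
  [E → T . L] has the dot before L: add [L → . E]
  [L → . E] has the dot before E: add [E → . T L], [E → . T x]
  [E → . T L] has the dot before T: add [T → . L L x], [T → . L], [T → . x]

GOTO = { [E → . T L], [E → . T x], [E → T . L], [E → T . x], [L → . E], [T → . L L x], [T → . L], [T → . x] }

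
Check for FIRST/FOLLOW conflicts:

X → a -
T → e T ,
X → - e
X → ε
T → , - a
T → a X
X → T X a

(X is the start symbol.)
Nullable non-terminals: X.
FIRST sets used below: FIRST(T) = { ',', 'a', 'e' }

X: nullable alternative(s) X → ε; FOLLOW(X) = { $, ',', '-', 'a', 'e' }
  X → a -: FIRST \ {ε} = { 'a' } — overlaps FOLLOW(X) on { 'a' }: CONFLICT
  X → - e: FIRST \ {ε} = { '-' } — overlaps FOLLOW(X) on { '-' }: CONFLICT
  X → ε: FIRST \ {ε} = { } — this is the only nullable alternative, skip
  X → T X a: FIRST \ {ε} = { ',', 'a', 'e' } — overlaps FOLLOW(X) on { ',', 'a', 'e' }: CONFLICT

T has no nullable alternative, so no FIRST/FOLLOW check is needed there.

So the grammar has 3 FIRST/FOLLOW conflicts (marked CONFLICT above).

Answer: Yes. X → a '-' with FOLLOW(X) on { 'a' }; X → '-' e with FOLLOW(X) on { '-' }; X → T X a with FOLLOW(X) on { ',', 'a', 'e' }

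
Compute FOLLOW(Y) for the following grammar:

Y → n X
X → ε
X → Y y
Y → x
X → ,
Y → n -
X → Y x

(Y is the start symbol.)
{ $, 'x', 'y' }

To compute FOLLOW(Y), find every occurrence of Y on a right-hand side N → α Y β: add FIRST(β) \ {ε}, and if β is empty or nullable also add FOLLOW(N). Iterate to a fixed point.

Y is the start symbol, so $ ∈ FOLLOW(Y).
In X → Y y: Y is followed by y, add FIRST(y) \ {ε} = { 'y' }
In X → Y x: Y is followed by x, add FIRST(x) \ {ε} = { 'x' }

Taking the union: FOLLOW(Y) = { $, 'x', 'y' }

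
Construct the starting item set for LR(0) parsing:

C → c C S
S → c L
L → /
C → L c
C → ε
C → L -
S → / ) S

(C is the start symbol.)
First, augment the grammar with C' → C
I₀ = CLOSURE({ [C' → . C] }):
  [C' → . C] has the dot before C: add [C → . c C S], [C → . L c], [C → .], [C → . L -]
  [C → . L c] has the dot before L: add [L → . /]
No further items can be added.

I₀ = { [C → . L -], [C → . L c], [C → . c C S], [C → .], [C' → . C], [L → . /] }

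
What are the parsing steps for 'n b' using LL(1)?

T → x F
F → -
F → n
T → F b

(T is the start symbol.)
LL(1) parsing maintains a stack (initially the start symbol over $) and the input. At each step: if the stack top is a terminal, match it against the current input token; if it is a non-terminal N, replace it with the RHS of M[N, lookahead] (the unique production whose predict set contains the lookahead).

Stack is shown with the top on the left.

Stack  Input  Action
--------------------
T $    n b $  output T → F b
F b $  n b $  output F → n
n b $  n b $  match 'n'
b $    b $    match 'b'
$      $      accept

The string is accepted.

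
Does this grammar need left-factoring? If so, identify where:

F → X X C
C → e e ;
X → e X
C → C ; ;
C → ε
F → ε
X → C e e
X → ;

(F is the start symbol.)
No, left-factoring is not needed

Left-factoring is needed when two productions for the same non-terminal
share a common prefix on the right-hand side.

Productions for F:
  F → X X C
  F → ε
Productions for C:
  C → e e ;
  C → C ; ;
  C → ε
Productions for X:
  X → e X
  X → C e e
  X → ;

No common prefixes found.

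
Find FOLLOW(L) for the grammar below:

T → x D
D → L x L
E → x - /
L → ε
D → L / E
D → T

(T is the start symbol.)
{ $, '/', 'x' }

To compute FOLLOW(L), find every occurrence of L on a right-hand side N → α L β: add FIRST(β) \ {ε}, and if β is empty or nullable also add FOLLOW(N). Iterate to a fixed point.

In D → L x L: L is followed by x L, add FIRST(x L) \ {ε} = { 'x' }
In D → L x L: L is at the end, add FOLLOW(D)
In D → L / E: L is followed by '/' E, add FIRST('/' E) \ {ε} = { '/' }

The FOLLOW sets referred to above (computed the same way, to a fixed point):
  FOLLOW(D) = { $ }

Taking the union: FOLLOW(L) = { $, '/', 'x' }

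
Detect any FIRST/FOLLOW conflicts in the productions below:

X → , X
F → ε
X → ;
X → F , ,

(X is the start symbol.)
Nullable non-terminals: F.
F has a nullable alternative but only one production, so nothing to check.

X has no nullable alternative, so no FIRST/FOLLOW check is needed there.

No FIRST/FOLLOW conflicts found.

Answer: No FIRST/FOLLOW conflicts.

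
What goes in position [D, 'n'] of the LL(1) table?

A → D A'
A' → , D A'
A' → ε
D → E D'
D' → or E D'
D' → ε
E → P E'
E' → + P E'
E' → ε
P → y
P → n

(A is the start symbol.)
D → E D'

To find M[D, 'n'], we find productions for D where 'n' is in the predict set (PREDICT(N → α) = (FIRST(α) \ {ε}) ∪ (FOLLOW(N) if α ⇒* ε)).

Relevant sets:
  FIRST(E) = { 'n', 'y' }

D → E D': PREDICT = { 'n', 'y' }
  'n' is in predict set, so this production goes in M[D, 'n']

M[D, 'n'] = D → E D'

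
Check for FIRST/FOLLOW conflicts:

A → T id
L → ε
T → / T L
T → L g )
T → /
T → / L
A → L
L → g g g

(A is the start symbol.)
Yes. L → g g g with FOLLOW(L) on { 'g' }

Nullable non-terminals: A, L.
FIRST sets used below: FIRST(T) = { '/', 'g' }, FIRST(L) = { 'g', ε }

A: nullable alternative(s) A → L; FOLLOW(A) = { $ }
  A → T id: FIRST \ {ε} = { '/', 'g' } — disjoint from FOLLOW(A)
  A → L: FIRST \ {ε} = { 'g' } — this is the only nullable alternative, skip

L: nullable alternative(s) L → ε; FOLLOW(L) = { $, 'g', 'id' }
  L → ε: FIRST \ {ε} = { } — this is the only nullable alternative, skip
  L → g g g: FIRST \ {ε} = { 'g' } — overlaps FOLLOW(L) on { 'g' }: CONFLICT

T has no nullable alternative, so no FIRST/FOLLOW check is needed there.

So the grammar has 1 FIRST/FOLLOW conflict (marked CONFLICT above).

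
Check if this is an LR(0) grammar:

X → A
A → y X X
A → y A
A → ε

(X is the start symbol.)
No. Shift-reduce conflict between [A → .] and [A → . y A]

A grammar is LR(0) if no state in the canonical LR(0) collection has:
  - both a shift item (dot before a terminal) and a complete item (shift-reduce conflict), or
  - two or more complete items (reduce-reduce conflict; the accept item [X' → X .] counts as a complete item here).

Augment with X' → X and build the canonical LR(0) collection (I0 = CLOSURE({[X' → . X]}), then GOTO on every symbol after a dot until no new states appear). It has 7 states:
  I0: { [A → . y A], [A → . y X X], [A → .], [X → . A], [X' → . X] }  — shift, reduce
  I1: { [X → A .] }  — reduce
  I2: { [X' → X .] }  — accept
  I3: { [A → . y A], [A → . y X X], [A → .], [A → y . A], [A → y . X X], [X → . A] }  — shift, reduce
  I4: { [A → y A .], [X → A .] }  — 2 reduces
  I5: { [A → . y A], [A → . y X X], [A → .], [A → y X . X], [X → . A] }  — shift, reduce
  I6: { [A → y X X .] }  — reduce

Conflict in state I0:
  Shift-reduce conflict between [A → .] and [A → . y A]
So the grammar is NOT LR(0).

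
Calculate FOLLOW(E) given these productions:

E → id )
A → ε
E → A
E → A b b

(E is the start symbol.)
To compute FOLLOW(E), find every occurrence of E on a right-hand side N → α E β: add FIRST(β) \ {ε}, and if β is empty or nullable also add FOLLOW(N). Iterate to a fixed point.

E is the start symbol, so $ ∈ FOLLOW(E).
E does not occur on any right-hand side.

Taking the union: FOLLOW(E) = { $ }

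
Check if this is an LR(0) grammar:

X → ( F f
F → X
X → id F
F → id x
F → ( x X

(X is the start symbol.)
Yes, the grammar is LR(0)

A grammar is LR(0) if no state in the canonical LR(0) collection has:
  - both a shift item (dot before a terminal) and a complete item (shift-reduce conflict), or
  - two or more complete items (reduce-reduce conflict; the accept item [X' → X .] counts as a complete item here).

Augment with X' → X and build the canonical LR(0) collection (I0 = CLOSURE({[X' → . X]}), then GOTO on every symbol after a dot until no new states appear). It has 13 states:
  I0: { [X → . ( F f], [X → . id F], [X' → . X] }  — shift
  I1: { [F → . ( x X], [F → . X], [F → . id x], [X → ( . F f], [X → . ( F f], [X → . id F] }  — shift
  I2: { [X' → X .] }  — accept
  I3: { [F → . ( x X], [F → . X], [F → . id x], [X → . ( F f], [X → . id F], [X → id . F] }  — shift
  I4: { [F → ( . x X], [F → . ( x X], [F → . X], [F → . id x], [X → ( . F f], [X → . ( F f], [X → . id F] }  — shift
  I5: { [X → id F .] }  — reduce
  I6: { [F → X .] }  — reduce
  I7: { [F → . ( x X], [F → . X], [F → . id x], [F → id . x], [X → . ( F f], [X → . id F], [X → id . F] }  — shift
  I8: { [F → id x .] }  — reduce
  I9: { [X → ( F . f] }  — shift
  I10: { [F → ( x . X], [X → . ( F f], [X → . id F] }  — shift
  I11: { [F → ( x X .] }  — reduce
  I12: { [X → ( F f .] }  — reduce

Every state is either a pure shift/goto state or contains exactly one complete item and nothing to shift — no conflicts. The grammar is LR(0).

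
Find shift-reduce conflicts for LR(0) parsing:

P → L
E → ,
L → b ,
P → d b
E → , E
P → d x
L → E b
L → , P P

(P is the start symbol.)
Yes — I1: [E → , .] vs [E → . ,]; I11: [E → , E .] vs [L → E . b]

A shift-reduce conflict occurs when an LR(0) state has both:
  - a complete (reduce) item [A → α .] (dot at the end), and
  - a shift item [B → β . c γ] (dot before a terminal).

Augment with P' → P and build the canonical LR(0) collection (I0 = CLOSURE({[P' → . P]}), then GOTO on every symbol after a dot until no new states appear). It has 14 states:
  I0: { [E → . , E], [E → . ,], [L → . , P P], [L → . E b], [L → . b ,], [P → . L], [P → . d b], [P → . d x], [P' → . P] }  — shift
  I1: { [E → , . E], [E → , .], [E → . , E], [E → . ,], [L → , . P P], [L → . , P P], [L → . E b], [L → . b ,], [P → . L], [P → . d b], [P → . d x] }  — shift, reduce
  I2: { [L → E . b] }  — shift
  I3: { [P → L .] }  — reduce
  I4: { [P' → P .] }  — accept
  I5: { [L → b . ,] }  — shift
  I6: { [P → d . b], [P → d . x] }  — shift
  I7: { [P → d b .] }  — reduce
  I8: { [P → d x .] }  — reduce
  I9: { [L → b , .] }  — reduce
  I10: { [L → E b .] }  — reduce
  I11: { [E → , E .], [L → E . b] }  — shift, reduce
  I12: { [E → . , E], [E → . ,], [L → , P . P], [L → . , P P], [L → . E b], [L → . b ,], [P → . L], [P → . d b], [P → . d x] }  — shift
  I13: { [L → , P P .] }  — reduce

I1 contains reduce item [E → , .] and shift items [E → . ,], [E → . , E], [L → . , P P], [L → . b ,], [P → . d b], [P → . d x] — shift-reduce conflict.
I11 contains reduce item [E → , E .] and shift item [L → E . b] — shift-reduce conflict.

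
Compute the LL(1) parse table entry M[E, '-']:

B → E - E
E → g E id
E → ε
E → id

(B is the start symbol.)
To find M[E, '-'], we find productions for E where '-' is in the predict set (PREDICT(N → α) = (FIRST(α) \ {ε}) ∪ (FOLLOW(N) if α ⇒* ε)).

Relevant sets:
  FOLLOW(E) = { $, '-', 'id' }

E → g E id: PREDICT = { 'g' }
E → ε: PREDICT = { $, '-', 'id' }
  '-' is in predict set, so this production goes in M[E, '-']
E → id: PREDICT = { 'id' }

M[E, '-'] = E → ε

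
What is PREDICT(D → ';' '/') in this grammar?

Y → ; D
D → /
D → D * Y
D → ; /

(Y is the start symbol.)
PREDICT(D → ';' '/') = (FIRST(RHS) \ {ε}) ∪ (FOLLOW(D) if ε ∈ FIRST(RHS), i.e. RHS ⇒* ε)
FIRST(';' '/') = { ';' }
ε ∉ FIRST(';' '/'), so FOLLOW(D) is not added.
PREDICT(D → ';' '/') = { ';' }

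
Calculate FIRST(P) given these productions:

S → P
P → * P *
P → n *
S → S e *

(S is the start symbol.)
{ '*', 'n' }

From P → * P *:
  - '*' is a terminal: add '*' and stop
From P → n *:
  - n is a terminal: add 'n' and stop

Collecting: FIRST(P) = { '*', 'n' }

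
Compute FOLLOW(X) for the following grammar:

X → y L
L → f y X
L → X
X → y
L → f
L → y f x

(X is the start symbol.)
{ $ }

To compute FOLLOW(X), find every occurrence of X on a right-hand side N → α X β: add FIRST(β) \ {ε}, and if β is empty or nullable also add FOLLOW(N). Iterate to a fixed point.

X is the start symbol, so $ ∈ FOLLOW(X).
In L → f y X: X is at the end, add FOLLOW(L)
In L → X: X is at the end, add FOLLOW(L)

The FOLLOW sets referred to above (computed the same way, to a fixed point):
  FOLLOW(L) = { $ }

Taking the union: FOLLOW(X) = { $ }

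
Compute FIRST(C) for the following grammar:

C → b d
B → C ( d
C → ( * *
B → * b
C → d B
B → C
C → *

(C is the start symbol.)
{ '(', '*', 'b', 'd' }

To compute FIRST(C), examine every production with C on the left-hand side, reading each right-hand side left to right until a non-nullable symbol is reached.

From C → b d:
  - b is a terminal: add 'b' and stop
From C → ( * *:
  - '(' is a terminal: add '(' and stop
From C → d B:
  - d is a terminal: add 'd' and stop
From C → *:
  - '*' is a terminal: add '*' and stop

Collecting: FIRST(C) = { '(', '*', 'b', 'd' }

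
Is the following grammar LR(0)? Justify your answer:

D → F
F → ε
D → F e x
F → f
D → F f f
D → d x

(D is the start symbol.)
No. Shift-reduce conflict between [F → .] and [D → . d x]

A grammar is LR(0) if no state in the canonical LR(0) collection has:
  - both a shift item (dot before a terminal) and a complete item (shift-reduce conflict), or
  - two or more complete items (reduce-reduce conflict; the accept item [D' → D .] counts as a complete item here).

Augment with D' → D and build the canonical LR(0) collection (I0 = CLOSURE({[D' → . D]}), then GOTO on every symbol after a dot until no new states appear). It has 10 states:
  I0: { [D → . F e x], [D → . F f f], [D → . F], [D → . d x], [D' → . D], [F → . f], [F → .] }  — shift, reduce
  I1: { [D' → D .] }  — accept
  I2: { [D → F . e x], [D → F . f f], [D → F .] }  — shift, reduce
  I3: { [D → d . x] }  — shift
  I4: { [F → f .] }  — reduce
  I5: { [D → d x .] }  — reduce
  I6: { [D → F e . x] }  — shift
  I7: { [D → F f . f] }  — shift
  I8: { [D → F f f .] }  — reduce
  I9: { [D → F e x .] }  — reduce

Conflict in state I0:
  Shift-reduce conflict between [F → .] and [D → . d x]
So the grammar is NOT LR(0).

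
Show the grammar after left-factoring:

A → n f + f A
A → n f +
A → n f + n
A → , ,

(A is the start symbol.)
Left-factoring transforms A → αβ₁ | αβ₂ into A → αA' and A' → β₁ | β₂
(α is the longest common prefix among the alternatives). Repeat until
no nonterminal has two alternatives with a common prefix.

Round 1: A has alternatives sharing prefix 'n f +'. Introduce A': A → n f + A'
  Add: A' → f A
  Add: A' → ε
  Add: A' → n

No remaining common prefixes — done.

Resulting grammar:
A → n f + A'
A' → f A
A' → ε
A' → n
A → , ,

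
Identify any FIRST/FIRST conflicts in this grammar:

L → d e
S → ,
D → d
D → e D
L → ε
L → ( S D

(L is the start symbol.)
No FIRST/FIRST conflicts.

Productions for L:
  L → d e: FIRST = { 'd' }
  L → ε: FIRST = { ε }
  L → ( S D: FIRST = { '(' }
Productions for D:
  D → d: FIRST = { 'd' }
  D → e D: FIRST = { 'e' }
S has only one production, so no FIRST/FIRST conflict is possible there.

All alternatives of each non-terminal have pairwise disjoint FIRST sets.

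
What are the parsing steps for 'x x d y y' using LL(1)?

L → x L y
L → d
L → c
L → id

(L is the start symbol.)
Stack is shown with the top on the left.

Stack      Input        Action
------------------------------
L $        x x d y y $  output L → x L y
x L y $    x x d y y $  match 'x'
L y $      x d y y $    output L → x L y
x L y y $  x d y y $    match 'x'
L y y $    d y y $      output L → d
d y y $    d y y $      match 'd'
y y $      y y $        match 'y'
y $        y $          match 'y'
$          $            accept

The string is accepted.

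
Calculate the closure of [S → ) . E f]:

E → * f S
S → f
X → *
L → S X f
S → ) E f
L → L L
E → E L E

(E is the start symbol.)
Start with: [S → ) . E f]
  [S → ) . E f] has the dot before E: add [E → . * f S], [E → . E L E]
No further items can be added.

CLOSURE = { [E → . * f S], [E → . E L E], [S → ) . E f] }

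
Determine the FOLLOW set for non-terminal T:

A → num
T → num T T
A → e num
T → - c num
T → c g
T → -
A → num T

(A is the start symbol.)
In T → num T T: T is followed by T, add FIRST(T) \ {ε} = { '-', 'c', 'num' }
In T → num T T: T is at the end; this adds FOLLOW(T) to itself — nothing new
In A → num T: T is at the end, add FOLLOW(A)

The FOLLOW sets referred to above (computed the same way, to a fixed point):
  FOLLOW(A) = { $ }

Taking the union: FOLLOW(T) = { $, '-', 'c', 'num' }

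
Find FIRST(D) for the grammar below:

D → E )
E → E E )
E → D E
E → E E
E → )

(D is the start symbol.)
To compute FIRST(D), examine every production with D on the left-hand side, reading each right-hand side left to right until a non-nullable symbol is reached.

FIRST sets of the other non-terminals involved (by the same procedure, iterated to a fixed point):
  FIRST(E) = { ')' }

From D → E ):
  - E is a non-terminal: add FIRST(E) \ {ε} = { ')' }
    E is not nullable, so stop

Collecting: FIRST(D) = { ')' }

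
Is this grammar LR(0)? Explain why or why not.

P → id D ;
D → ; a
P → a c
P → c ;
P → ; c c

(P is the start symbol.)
A grammar is LR(0) if no state in the canonical LR(0) collection has:
  - both a shift item (dot before a terminal) and a complete item (shift-reduce conflict), or
  - two or more complete items (reduce-reduce conflict; the accept item [P' → P .] counts as a complete item here).

Augment with P' → P and build the canonical LR(0) collection (I0 = CLOSURE({[P' → . P]}), then GOTO on every symbol after a dot until no new states appear). It has 14 states:
  I0: { [P → . ; c c], [P → . a c], [P → . c ;], [P → . id D ;], [P' → . P] }  — shift
  I1: { [P → ; . c c] }  — shift
  I2: { [P' → P .] }  — accept
  I3: { [P → a . c] }  — shift
  I4: { [P → c . ;] }  — shift
  I5: { [D → . ; a], [P → id . D ;] }  — shift
  I6: { [D → ; . a] }  — shift
  I7: { [P → id D . ;] }  — shift
  I8: { [P → id D ; .] }  — reduce
  I9: { [D → ; a .] }  — reduce
  I10: { [P → c ; .] }  — reduce
  I11: { [P → a c .] }  — reduce
  I12: { [P → ; c . c] }  — shift
  I13: { [P → ; c c .] }  — reduce

Every state is either a pure shift/goto state or contains exactly one complete item and nothing to shift — no conflicts. The grammar is LR(0).

Answer: Yes, the grammar is LR(0)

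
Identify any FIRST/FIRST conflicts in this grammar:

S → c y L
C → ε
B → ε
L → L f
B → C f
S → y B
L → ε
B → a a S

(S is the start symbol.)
No FIRST/FIRST conflicts.

FIRST sets of the non-terminals at (or reachable through a nullable prefix from) the front of some alternative:
  FIRST(C) = { ε }
  FIRST(L) = { 'f', ε }

Productions for S:
  S → c y L: FIRST = { 'c' }
  S → y B: FIRST = { 'y' }
Productions for B:
  B → ε: FIRST = { ε }
  B → C f: FIRST = { 'f' }
  B → a a S: FIRST = { 'a' }
Productions for L:
  L → L f: FIRST = { 'f' }
  L → ε: FIRST = { ε }
C has only one production, so no FIRST/FIRST conflict is possible there.

All alternatives of each non-terminal have pairwise disjoint FIRST sets.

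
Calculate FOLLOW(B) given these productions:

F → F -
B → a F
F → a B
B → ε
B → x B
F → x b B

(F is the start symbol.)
In F → a B: B is at the end, add FOLLOW(F)
In B → x B: B is at the end; this adds FOLLOW(B) to itself — nothing new
In F → x b B: B is at the end, add FOLLOW(F)

The FOLLOW sets referred to above (computed the same way, to a fixed point):
  FOLLOW(F) = { $, '-' }

Taking the union: FOLLOW(B) = { $, '-' }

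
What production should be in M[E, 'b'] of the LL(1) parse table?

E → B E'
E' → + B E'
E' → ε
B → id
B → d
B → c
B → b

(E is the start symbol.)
E → B E'

To find M[E, 'b'], we find productions for E where 'b' is in the predict set (PREDICT(N → α) = (FIRST(α) \ {ε}) ∪ (FOLLOW(N) if α ⇒* ε)).

Relevant sets:
  FIRST(B) = { 'b', 'c', 'd', 'id' }

E → B E': PREDICT = { 'b', 'c', 'd', 'id' }
  'b' is in predict set, so this production goes in M[E, 'b']

M[E, 'b'] = E → B E'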